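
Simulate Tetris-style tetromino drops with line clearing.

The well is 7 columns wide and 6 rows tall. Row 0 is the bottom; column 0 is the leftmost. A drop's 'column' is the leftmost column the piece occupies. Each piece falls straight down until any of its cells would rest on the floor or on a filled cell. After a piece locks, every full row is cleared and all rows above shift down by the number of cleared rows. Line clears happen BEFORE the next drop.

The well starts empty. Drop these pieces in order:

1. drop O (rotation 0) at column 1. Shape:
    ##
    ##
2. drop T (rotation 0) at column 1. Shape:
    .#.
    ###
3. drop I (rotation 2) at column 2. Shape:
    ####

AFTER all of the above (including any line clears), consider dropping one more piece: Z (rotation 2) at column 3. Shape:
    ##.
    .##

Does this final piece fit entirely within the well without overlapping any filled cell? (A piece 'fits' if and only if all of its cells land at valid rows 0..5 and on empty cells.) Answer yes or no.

Drop 1: O rot0 at col 1 lands with bottom-row=0; cleared 0 line(s) (total 0); column heights now [0 2 2 0 0 0 0], max=2
Drop 2: T rot0 at col 1 lands with bottom-row=2; cleared 0 line(s) (total 0); column heights now [0 3 4 3 0 0 0], max=4
Drop 3: I rot2 at col 2 lands with bottom-row=4; cleared 0 line(s) (total 0); column heights now [0 3 5 5 5 5 0], max=5
Test piece Z rot2 at col 3 (width 3): heights before test = [0 3 5 5 5 5 0]; fits = False

Answer: no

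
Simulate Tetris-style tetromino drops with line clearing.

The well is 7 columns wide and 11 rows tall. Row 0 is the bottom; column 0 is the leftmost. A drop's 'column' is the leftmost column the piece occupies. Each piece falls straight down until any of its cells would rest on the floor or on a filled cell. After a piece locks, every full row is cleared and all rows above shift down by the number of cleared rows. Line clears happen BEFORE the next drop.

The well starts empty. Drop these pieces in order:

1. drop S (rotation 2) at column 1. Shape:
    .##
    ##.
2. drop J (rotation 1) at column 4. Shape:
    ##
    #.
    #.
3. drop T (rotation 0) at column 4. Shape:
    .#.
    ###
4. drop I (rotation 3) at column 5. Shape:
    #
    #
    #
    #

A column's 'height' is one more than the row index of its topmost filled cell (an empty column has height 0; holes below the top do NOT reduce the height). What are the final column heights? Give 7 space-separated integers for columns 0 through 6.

Answer: 0 1 2 2 4 9 4

Derivation:
Drop 1: S rot2 at col 1 lands with bottom-row=0; cleared 0 line(s) (total 0); column heights now [0 1 2 2 0 0 0], max=2
Drop 2: J rot1 at col 4 lands with bottom-row=0; cleared 0 line(s) (total 0); column heights now [0 1 2 2 3 3 0], max=3
Drop 3: T rot0 at col 4 lands with bottom-row=3; cleared 0 line(s) (total 0); column heights now [0 1 2 2 4 5 4], max=5
Drop 4: I rot3 at col 5 lands with bottom-row=5; cleared 0 line(s) (total 0); column heights now [0 1 2 2 4 9 4], max=9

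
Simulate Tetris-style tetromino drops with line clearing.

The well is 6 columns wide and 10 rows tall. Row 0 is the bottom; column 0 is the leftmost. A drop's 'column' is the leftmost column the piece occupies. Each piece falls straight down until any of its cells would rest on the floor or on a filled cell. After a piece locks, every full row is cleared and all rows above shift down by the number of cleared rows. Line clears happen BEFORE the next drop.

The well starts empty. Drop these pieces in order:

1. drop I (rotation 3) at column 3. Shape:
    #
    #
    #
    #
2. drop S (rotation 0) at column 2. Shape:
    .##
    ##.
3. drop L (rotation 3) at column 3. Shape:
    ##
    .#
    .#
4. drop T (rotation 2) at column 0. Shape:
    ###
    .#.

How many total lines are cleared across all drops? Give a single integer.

Drop 1: I rot3 at col 3 lands with bottom-row=0; cleared 0 line(s) (total 0); column heights now [0 0 0 4 0 0], max=4
Drop 2: S rot0 at col 2 lands with bottom-row=4; cleared 0 line(s) (total 0); column heights now [0 0 5 6 6 0], max=6
Drop 3: L rot3 at col 3 lands with bottom-row=6; cleared 0 line(s) (total 0); column heights now [0 0 5 9 9 0], max=9
Drop 4: T rot2 at col 0 lands with bottom-row=4; cleared 0 line(s) (total 0); column heights now [6 6 6 9 9 0], max=9

Answer: 0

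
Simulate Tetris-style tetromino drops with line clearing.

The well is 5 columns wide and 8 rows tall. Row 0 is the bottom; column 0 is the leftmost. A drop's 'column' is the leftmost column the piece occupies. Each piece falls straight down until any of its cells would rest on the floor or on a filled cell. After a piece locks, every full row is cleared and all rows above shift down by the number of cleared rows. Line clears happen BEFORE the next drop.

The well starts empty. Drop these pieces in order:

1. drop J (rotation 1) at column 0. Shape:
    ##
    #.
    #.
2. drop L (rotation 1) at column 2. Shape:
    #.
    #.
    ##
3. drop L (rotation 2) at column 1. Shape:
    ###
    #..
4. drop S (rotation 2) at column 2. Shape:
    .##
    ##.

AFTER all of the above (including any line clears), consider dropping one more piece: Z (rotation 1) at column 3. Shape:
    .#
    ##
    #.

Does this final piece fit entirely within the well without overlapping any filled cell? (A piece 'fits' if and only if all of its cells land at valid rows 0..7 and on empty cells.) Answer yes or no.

Drop 1: J rot1 at col 0 lands with bottom-row=0; cleared 0 line(s) (total 0); column heights now [3 3 0 0 0], max=3
Drop 2: L rot1 at col 2 lands with bottom-row=0; cleared 0 line(s) (total 0); column heights now [3 3 3 1 0], max=3
Drop 3: L rot2 at col 1 lands with bottom-row=3; cleared 0 line(s) (total 0); column heights now [3 5 5 5 0], max=5
Drop 4: S rot2 at col 2 lands with bottom-row=5; cleared 0 line(s) (total 0); column heights now [3 5 6 7 7], max=7
Test piece Z rot1 at col 3 (width 2): heights before test = [3 5 6 7 7]; fits = False

Answer: no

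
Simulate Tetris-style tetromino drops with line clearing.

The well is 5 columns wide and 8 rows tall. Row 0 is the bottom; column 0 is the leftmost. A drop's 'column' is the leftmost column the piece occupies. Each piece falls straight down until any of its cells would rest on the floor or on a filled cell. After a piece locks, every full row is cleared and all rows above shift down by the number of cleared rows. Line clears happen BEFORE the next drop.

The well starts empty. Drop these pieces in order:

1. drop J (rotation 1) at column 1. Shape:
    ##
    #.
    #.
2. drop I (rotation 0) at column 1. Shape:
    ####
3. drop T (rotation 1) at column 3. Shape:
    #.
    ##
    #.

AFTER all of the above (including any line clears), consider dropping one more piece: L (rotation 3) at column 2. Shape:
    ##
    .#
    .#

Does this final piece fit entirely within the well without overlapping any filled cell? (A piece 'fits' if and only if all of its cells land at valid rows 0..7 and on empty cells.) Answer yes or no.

Answer: no

Derivation:
Drop 1: J rot1 at col 1 lands with bottom-row=0; cleared 0 line(s) (total 0); column heights now [0 3 3 0 0], max=3
Drop 2: I rot0 at col 1 lands with bottom-row=3; cleared 0 line(s) (total 0); column heights now [0 4 4 4 4], max=4
Drop 3: T rot1 at col 3 lands with bottom-row=4; cleared 0 line(s) (total 0); column heights now [0 4 4 7 6], max=7
Test piece L rot3 at col 2 (width 2): heights before test = [0 4 4 7 6]; fits = False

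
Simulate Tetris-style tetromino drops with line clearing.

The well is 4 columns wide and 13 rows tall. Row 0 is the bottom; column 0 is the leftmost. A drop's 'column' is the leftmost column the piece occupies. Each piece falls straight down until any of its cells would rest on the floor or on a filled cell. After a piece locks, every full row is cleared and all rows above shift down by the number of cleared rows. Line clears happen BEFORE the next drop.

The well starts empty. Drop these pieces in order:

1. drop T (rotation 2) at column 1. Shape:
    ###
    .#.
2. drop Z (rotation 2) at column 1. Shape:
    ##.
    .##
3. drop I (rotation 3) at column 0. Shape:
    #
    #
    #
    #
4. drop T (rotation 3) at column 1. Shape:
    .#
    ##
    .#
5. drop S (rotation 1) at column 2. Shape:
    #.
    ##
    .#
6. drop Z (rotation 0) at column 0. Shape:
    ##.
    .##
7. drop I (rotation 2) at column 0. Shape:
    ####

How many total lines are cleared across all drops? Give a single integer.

Drop 1: T rot2 at col 1 lands with bottom-row=0; cleared 0 line(s) (total 0); column heights now [0 2 2 2], max=2
Drop 2: Z rot2 at col 1 lands with bottom-row=2; cleared 0 line(s) (total 0); column heights now [0 4 4 3], max=4
Drop 3: I rot3 at col 0 lands with bottom-row=0; cleared 1 line(s) (total 1); column heights now [3 3 3 2], max=3
Drop 4: T rot3 at col 1 lands with bottom-row=3; cleared 0 line(s) (total 1); column heights now [3 5 6 2], max=6
Drop 5: S rot1 at col 2 lands with bottom-row=5; cleared 0 line(s) (total 1); column heights now [3 5 8 7], max=8
Drop 6: Z rot0 at col 0 lands with bottom-row=8; cleared 0 line(s) (total 1); column heights now [10 10 9 7], max=10
Drop 7: I rot2 at col 0 lands with bottom-row=10; cleared 1 line(s) (total 2); column heights now [10 10 9 7], max=10

Answer: 2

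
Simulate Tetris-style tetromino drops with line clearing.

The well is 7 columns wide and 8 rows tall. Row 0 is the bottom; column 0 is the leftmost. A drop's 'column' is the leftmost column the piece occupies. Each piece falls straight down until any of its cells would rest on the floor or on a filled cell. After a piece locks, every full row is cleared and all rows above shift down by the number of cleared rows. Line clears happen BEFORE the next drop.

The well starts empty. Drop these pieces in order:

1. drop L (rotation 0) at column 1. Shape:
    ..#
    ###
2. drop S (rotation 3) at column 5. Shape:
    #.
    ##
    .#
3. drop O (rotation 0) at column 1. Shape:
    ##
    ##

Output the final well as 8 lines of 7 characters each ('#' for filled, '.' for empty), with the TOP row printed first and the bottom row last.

Drop 1: L rot0 at col 1 lands with bottom-row=0; cleared 0 line(s) (total 0); column heights now [0 1 1 2 0 0 0], max=2
Drop 2: S rot3 at col 5 lands with bottom-row=0; cleared 0 line(s) (total 0); column heights now [0 1 1 2 0 3 2], max=3
Drop 3: O rot0 at col 1 lands with bottom-row=1; cleared 0 line(s) (total 0); column heights now [0 3 3 2 0 3 2], max=3

Answer: .......
.......
.......
.......
.......
.##..#.
.###.##
.###..#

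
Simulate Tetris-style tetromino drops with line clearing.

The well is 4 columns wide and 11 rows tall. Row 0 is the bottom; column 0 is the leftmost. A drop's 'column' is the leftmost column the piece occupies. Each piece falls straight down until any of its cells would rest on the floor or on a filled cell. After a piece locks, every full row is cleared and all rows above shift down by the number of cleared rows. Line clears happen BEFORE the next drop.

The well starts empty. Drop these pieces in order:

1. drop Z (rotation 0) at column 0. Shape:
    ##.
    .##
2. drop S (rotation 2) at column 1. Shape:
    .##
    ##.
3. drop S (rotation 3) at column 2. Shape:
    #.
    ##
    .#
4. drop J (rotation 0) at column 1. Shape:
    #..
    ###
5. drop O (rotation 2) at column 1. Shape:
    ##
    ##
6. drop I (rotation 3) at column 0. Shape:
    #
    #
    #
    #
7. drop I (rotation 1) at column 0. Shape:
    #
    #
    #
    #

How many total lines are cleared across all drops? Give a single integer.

Drop 1: Z rot0 at col 0 lands with bottom-row=0; cleared 0 line(s) (total 0); column heights now [2 2 1 0], max=2
Drop 2: S rot2 at col 1 lands with bottom-row=2; cleared 0 line(s) (total 0); column heights now [2 3 4 4], max=4
Drop 3: S rot3 at col 2 lands with bottom-row=4; cleared 0 line(s) (total 0); column heights now [2 3 7 6], max=7
Drop 4: J rot0 at col 1 lands with bottom-row=7; cleared 0 line(s) (total 0); column heights now [2 9 8 8], max=9
Drop 5: O rot2 at col 1 lands with bottom-row=9; cleared 0 line(s) (total 0); column heights now [2 11 11 8], max=11
Drop 6: I rot3 at col 0 lands with bottom-row=2; cleared 0 line(s) (total 0); column heights now [6 11 11 8], max=11
Drop 7: I rot1 at col 0 lands with bottom-row=6; cleared 1 line(s) (total 1); column heights now [9 10 10 6], max=10

Answer: 1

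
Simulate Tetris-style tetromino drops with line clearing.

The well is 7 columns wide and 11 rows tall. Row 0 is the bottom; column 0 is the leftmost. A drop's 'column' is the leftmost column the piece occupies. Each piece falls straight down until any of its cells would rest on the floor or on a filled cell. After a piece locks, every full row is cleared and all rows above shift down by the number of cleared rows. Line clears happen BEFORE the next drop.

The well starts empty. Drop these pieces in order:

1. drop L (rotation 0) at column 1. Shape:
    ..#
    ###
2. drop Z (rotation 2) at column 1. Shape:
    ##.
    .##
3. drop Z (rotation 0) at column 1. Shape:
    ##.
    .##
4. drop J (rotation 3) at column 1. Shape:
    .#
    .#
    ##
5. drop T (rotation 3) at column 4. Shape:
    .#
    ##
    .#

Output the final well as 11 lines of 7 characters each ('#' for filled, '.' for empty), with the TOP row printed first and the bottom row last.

Answer: .......
.......
..#....
..#....
.##....
.##....
..##...
.##....
..##.#.
...###.
.###.#.

Derivation:
Drop 1: L rot0 at col 1 lands with bottom-row=0; cleared 0 line(s) (total 0); column heights now [0 1 1 2 0 0 0], max=2
Drop 2: Z rot2 at col 1 lands with bottom-row=2; cleared 0 line(s) (total 0); column heights now [0 4 4 3 0 0 0], max=4
Drop 3: Z rot0 at col 1 lands with bottom-row=4; cleared 0 line(s) (total 0); column heights now [0 6 6 5 0 0 0], max=6
Drop 4: J rot3 at col 1 lands with bottom-row=6; cleared 0 line(s) (total 0); column heights now [0 7 9 5 0 0 0], max=9
Drop 5: T rot3 at col 4 lands with bottom-row=0; cleared 0 line(s) (total 0); column heights now [0 7 9 5 2 3 0], max=9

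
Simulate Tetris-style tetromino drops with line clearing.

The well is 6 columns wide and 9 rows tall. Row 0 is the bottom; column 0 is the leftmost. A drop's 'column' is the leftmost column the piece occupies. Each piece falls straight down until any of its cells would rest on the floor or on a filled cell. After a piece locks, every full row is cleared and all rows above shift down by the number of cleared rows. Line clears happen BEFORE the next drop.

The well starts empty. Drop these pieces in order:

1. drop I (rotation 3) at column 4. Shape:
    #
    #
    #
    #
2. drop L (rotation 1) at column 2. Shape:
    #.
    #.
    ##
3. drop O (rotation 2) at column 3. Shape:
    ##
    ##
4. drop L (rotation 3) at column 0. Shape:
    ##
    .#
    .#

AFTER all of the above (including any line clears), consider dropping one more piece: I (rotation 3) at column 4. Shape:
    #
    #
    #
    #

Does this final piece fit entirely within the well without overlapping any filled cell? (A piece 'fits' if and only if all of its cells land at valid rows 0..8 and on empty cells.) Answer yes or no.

Answer: no

Derivation:
Drop 1: I rot3 at col 4 lands with bottom-row=0; cleared 0 line(s) (total 0); column heights now [0 0 0 0 4 0], max=4
Drop 2: L rot1 at col 2 lands with bottom-row=0; cleared 0 line(s) (total 0); column heights now [0 0 3 1 4 0], max=4
Drop 3: O rot2 at col 3 lands with bottom-row=4; cleared 0 line(s) (total 0); column heights now [0 0 3 6 6 0], max=6
Drop 4: L rot3 at col 0 lands with bottom-row=0; cleared 0 line(s) (total 0); column heights now [3 3 3 6 6 0], max=6
Test piece I rot3 at col 4 (width 1): heights before test = [3 3 3 6 6 0]; fits = False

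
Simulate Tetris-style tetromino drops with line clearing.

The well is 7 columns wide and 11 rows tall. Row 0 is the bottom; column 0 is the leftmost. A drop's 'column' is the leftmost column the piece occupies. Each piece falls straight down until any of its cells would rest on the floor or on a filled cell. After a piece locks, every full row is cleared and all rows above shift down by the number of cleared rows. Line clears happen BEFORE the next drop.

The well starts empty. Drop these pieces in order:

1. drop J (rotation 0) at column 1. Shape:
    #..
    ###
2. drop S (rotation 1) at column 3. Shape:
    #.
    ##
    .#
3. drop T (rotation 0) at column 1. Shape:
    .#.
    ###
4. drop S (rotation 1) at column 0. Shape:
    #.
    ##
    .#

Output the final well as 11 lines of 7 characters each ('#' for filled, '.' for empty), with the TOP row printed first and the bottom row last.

Answer: .......
.......
.......
.......
#......
##.....
.##....
.###...
...#...
.#.##..
.####..

Derivation:
Drop 1: J rot0 at col 1 lands with bottom-row=0; cleared 0 line(s) (total 0); column heights now [0 2 1 1 0 0 0], max=2
Drop 2: S rot1 at col 3 lands with bottom-row=0; cleared 0 line(s) (total 0); column heights now [0 2 1 3 2 0 0], max=3
Drop 3: T rot0 at col 1 lands with bottom-row=3; cleared 0 line(s) (total 0); column heights now [0 4 5 4 2 0 0], max=5
Drop 4: S rot1 at col 0 lands with bottom-row=4; cleared 0 line(s) (total 0); column heights now [7 6 5 4 2 0 0], max=7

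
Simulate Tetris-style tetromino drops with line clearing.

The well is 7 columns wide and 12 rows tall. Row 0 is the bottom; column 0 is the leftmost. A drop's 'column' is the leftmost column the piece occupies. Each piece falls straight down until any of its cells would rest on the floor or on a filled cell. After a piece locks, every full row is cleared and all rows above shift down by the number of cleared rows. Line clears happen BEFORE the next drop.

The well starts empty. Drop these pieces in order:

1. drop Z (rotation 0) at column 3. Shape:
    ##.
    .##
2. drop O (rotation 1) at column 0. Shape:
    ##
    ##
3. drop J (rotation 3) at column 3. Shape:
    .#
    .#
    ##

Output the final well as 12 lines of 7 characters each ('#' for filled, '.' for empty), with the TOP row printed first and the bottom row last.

Drop 1: Z rot0 at col 3 lands with bottom-row=0; cleared 0 line(s) (total 0); column heights now [0 0 0 2 2 1 0], max=2
Drop 2: O rot1 at col 0 lands with bottom-row=0; cleared 0 line(s) (total 0); column heights now [2 2 0 2 2 1 0], max=2
Drop 3: J rot3 at col 3 lands with bottom-row=2; cleared 0 line(s) (total 0); column heights now [2 2 0 3 5 1 0], max=5

Answer: .......
.......
.......
.......
.......
.......
.......
....#..
....#..
...##..
##.##..
##..##.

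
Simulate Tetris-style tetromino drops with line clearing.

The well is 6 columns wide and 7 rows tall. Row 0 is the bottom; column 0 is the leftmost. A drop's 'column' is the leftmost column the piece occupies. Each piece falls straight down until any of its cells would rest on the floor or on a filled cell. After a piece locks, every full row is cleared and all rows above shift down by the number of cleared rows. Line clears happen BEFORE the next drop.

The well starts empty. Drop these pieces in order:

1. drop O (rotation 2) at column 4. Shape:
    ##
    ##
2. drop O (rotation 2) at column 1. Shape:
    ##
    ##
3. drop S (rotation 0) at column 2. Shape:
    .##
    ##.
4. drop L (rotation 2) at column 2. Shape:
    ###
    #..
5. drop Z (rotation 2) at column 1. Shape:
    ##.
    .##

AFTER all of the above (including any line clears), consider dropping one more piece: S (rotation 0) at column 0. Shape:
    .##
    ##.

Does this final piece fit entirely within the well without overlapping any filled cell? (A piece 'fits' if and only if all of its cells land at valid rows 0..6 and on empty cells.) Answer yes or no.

Drop 1: O rot2 at col 4 lands with bottom-row=0; cleared 0 line(s) (total 0); column heights now [0 0 0 0 2 2], max=2
Drop 2: O rot2 at col 1 lands with bottom-row=0; cleared 0 line(s) (total 0); column heights now [0 2 2 0 2 2], max=2
Drop 3: S rot0 at col 2 lands with bottom-row=2; cleared 0 line(s) (total 0); column heights now [0 2 3 4 4 2], max=4
Drop 4: L rot2 at col 2 lands with bottom-row=3; cleared 0 line(s) (total 0); column heights now [0 2 5 5 5 2], max=5
Drop 5: Z rot2 at col 1 lands with bottom-row=5; cleared 0 line(s) (total 0); column heights now [0 7 7 6 5 2], max=7
Test piece S rot0 at col 0 (width 3): heights before test = [0 7 7 6 5 2]; fits = False

Answer: no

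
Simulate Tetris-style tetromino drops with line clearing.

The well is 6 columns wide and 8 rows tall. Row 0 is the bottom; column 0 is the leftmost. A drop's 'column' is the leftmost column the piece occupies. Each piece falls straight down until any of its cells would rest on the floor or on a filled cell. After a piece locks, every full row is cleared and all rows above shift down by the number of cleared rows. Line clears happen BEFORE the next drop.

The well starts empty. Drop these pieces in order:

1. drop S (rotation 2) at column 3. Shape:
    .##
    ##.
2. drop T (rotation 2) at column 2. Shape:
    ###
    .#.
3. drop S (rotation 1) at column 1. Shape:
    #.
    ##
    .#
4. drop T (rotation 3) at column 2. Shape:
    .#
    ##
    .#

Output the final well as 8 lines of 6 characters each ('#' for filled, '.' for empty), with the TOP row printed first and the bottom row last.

Drop 1: S rot2 at col 3 lands with bottom-row=0; cleared 0 line(s) (total 0); column heights now [0 0 0 1 2 2], max=2
Drop 2: T rot2 at col 2 lands with bottom-row=1; cleared 0 line(s) (total 0); column heights now [0 0 3 3 3 2], max=3
Drop 3: S rot1 at col 1 lands with bottom-row=3; cleared 0 line(s) (total 0); column heights now [0 6 5 3 3 2], max=6
Drop 4: T rot3 at col 2 lands with bottom-row=4; cleared 0 line(s) (total 0); column heights now [0 6 6 7 3 2], max=7

Answer: ......
...#..
.###..
.###..
..#...
..###.
...###
...##.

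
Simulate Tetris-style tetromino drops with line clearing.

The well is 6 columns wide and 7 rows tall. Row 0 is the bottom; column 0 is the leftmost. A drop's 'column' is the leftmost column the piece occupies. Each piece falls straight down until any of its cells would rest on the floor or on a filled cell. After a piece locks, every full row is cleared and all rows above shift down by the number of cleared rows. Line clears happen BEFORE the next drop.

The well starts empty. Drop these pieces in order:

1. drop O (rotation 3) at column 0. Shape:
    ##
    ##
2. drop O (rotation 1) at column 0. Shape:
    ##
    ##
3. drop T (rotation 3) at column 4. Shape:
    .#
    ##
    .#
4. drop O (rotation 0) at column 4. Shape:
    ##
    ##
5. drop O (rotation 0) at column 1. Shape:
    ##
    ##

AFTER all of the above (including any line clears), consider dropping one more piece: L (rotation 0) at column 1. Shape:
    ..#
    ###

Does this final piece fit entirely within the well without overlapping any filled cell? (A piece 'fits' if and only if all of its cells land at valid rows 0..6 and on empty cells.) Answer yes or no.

Answer: no

Derivation:
Drop 1: O rot3 at col 0 lands with bottom-row=0; cleared 0 line(s) (total 0); column heights now [2 2 0 0 0 0], max=2
Drop 2: O rot1 at col 0 lands with bottom-row=2; cleared 0 line(s) (total 0); column heights now [4 4 0 0 0 0], max=4
Drop 3: T rot3 at col 4 lands with bottom-row=0; cleared 0 line(s) (total 0); column heights now [4 4 0 0 2 3], max=4
Drop 4: O rot0 at col 4 lands with bottom-row=3; cleared 0 line(s) (total 0); column heights now [4 4 0 0 5 5], max=5
Drop 5: O rot0 at col 1 lands with bottom-row=4; cleared 0 line(s) (total 0); column heights now [4 6 6 0 5 5], max=6
Test piece L rot0 at col 1 (width 3): heights before test = [4 6 6 0 5 5]; fits = False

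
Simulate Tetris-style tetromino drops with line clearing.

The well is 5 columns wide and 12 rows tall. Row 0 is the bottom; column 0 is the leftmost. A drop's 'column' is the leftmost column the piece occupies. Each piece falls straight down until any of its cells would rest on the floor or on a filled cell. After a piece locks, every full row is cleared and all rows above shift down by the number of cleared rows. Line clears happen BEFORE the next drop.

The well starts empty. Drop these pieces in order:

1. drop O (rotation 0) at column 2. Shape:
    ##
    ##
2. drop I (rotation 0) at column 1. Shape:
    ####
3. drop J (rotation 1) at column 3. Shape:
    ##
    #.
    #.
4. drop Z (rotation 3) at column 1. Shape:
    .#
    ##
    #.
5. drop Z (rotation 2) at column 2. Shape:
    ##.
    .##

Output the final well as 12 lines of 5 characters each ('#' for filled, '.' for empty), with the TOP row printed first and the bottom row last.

Answer: .....
.....
.....
.....
..##.
...##
..###
.###.
.#.#.
.####
..##.
..##.

Derivation:
Drop 1: O rot0 at col 2 lands with bottom-row=0; cleared 0 line(s) (total 0); column heights now [0 0 2 2 0], max=2
Drop 2: I rot0 at col 1 lands with bottom-row=2; cleared 0 line(s) (total 0); column heights now [0 3 3 3 3], max=3
Drop 3: J rot1 at col 3 lands with bottom-row=3; cleared 0 line(s) (total 0); column heights now [0 3 3 6 6], max=6
Drop 4: Z rot3 at col 1 lands with bottom-row=3; cleared 0 line(s) (total 0); column heights now [0 5 6 6 6], max=6
Drop 5: Z rot2 at col 2 lands with bottom-row=6; cleared 0 line(s) (total 0); column heights now [0 5 8 8 7], max=8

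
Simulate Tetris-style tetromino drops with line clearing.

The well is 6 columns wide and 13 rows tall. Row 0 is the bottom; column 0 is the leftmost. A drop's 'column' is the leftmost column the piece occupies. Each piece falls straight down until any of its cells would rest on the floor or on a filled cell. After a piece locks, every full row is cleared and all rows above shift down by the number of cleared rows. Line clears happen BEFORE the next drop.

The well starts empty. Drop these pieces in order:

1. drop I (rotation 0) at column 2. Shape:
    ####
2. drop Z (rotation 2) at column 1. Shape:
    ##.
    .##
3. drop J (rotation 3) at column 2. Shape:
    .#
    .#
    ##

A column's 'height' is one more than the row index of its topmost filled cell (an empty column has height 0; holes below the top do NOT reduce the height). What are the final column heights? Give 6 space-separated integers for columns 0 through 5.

Drop 1: I rot0 at col 2 lands with bottom-row=0; cleared 0 line(s) (total 0); column heights now [0 0 1 1 1 1], max=1
Drop 2: Z rot2 at col 1 lands with bottom-row=1; cleared 0 line(s) (total 0); column heights now [0 3 3 2 1 1], max=3
Drop 3: J rot3 at col 2 lands with bottom-row=3; cleared 0 line(s) (total 0); column heights now [0 3 4 6 1 1], max=6

Answer: 0 3 4 6 1 1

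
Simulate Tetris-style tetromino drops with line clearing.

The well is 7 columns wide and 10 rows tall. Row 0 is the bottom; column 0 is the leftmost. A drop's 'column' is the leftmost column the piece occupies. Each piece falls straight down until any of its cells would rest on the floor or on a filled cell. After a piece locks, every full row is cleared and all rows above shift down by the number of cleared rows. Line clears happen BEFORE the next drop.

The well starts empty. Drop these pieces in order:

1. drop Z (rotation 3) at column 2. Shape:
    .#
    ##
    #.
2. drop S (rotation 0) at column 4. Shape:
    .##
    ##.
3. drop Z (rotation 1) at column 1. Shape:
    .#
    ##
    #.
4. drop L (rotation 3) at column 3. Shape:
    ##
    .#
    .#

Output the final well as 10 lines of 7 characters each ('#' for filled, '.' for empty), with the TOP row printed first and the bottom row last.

Drop 1: Z rot3 at col 2 lands with bottom-row=0; cleared 0 line(s) (total 0); column heights now [0 0 2 3 0 0 0], max=3
Drop 2: S rot0 at col 4 lands with bottom-row=0; cleared 0 line(s) (total 0); column heights now [0 0 2 3 1 2 2], max=3
Drop 3: Z rot1 at col 1 lands with bottom-row=1; cleared 0 line(s) (total 0); column heights now [0 3 4 3 1 2 2], max=4
Drop 4: L rot3 at col 3 lands with bottom-row=1; cleared 0 line(s) (total 0); column heights now [0 3 4 4 4 2 2], max=4

Answer: .......
.......
.......
.......
.......
.......
..###..
.####..
.######
..#.##.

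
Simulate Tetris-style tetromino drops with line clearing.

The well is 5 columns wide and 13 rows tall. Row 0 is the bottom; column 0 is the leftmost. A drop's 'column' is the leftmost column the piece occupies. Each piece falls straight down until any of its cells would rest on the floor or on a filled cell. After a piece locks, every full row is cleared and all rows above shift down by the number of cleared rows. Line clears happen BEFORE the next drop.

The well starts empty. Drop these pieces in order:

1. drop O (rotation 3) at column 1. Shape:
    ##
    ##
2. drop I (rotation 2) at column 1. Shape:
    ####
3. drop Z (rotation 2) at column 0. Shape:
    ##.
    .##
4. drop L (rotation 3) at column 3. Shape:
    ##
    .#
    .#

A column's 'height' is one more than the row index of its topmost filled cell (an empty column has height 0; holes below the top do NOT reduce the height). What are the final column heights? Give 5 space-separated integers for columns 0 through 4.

Drop 1: O rot3 at col 1 lands with bottom-row=0; cleared 0 line(s) (total 0); column heights now [0 2 2 0 0], max=2
Drop 2: I rot2 at col 1 lands with bottom-row=2; cleared 0 line(s) (total 0); column heights now [0 3 3 3 3], max=3
Drop 3: Z rot2 at col 0 lands with bottom-row=3; cleared 0 line(s) (total 0); column heights now [5 5 4 3 3], max=5
Drop 4: L rot3 at col 3 lands with bottom-row=3; cleared 0 line(s) (total 0); column heights now [5 5 4 6 6], max=6

Answer: 5 5 4 6 6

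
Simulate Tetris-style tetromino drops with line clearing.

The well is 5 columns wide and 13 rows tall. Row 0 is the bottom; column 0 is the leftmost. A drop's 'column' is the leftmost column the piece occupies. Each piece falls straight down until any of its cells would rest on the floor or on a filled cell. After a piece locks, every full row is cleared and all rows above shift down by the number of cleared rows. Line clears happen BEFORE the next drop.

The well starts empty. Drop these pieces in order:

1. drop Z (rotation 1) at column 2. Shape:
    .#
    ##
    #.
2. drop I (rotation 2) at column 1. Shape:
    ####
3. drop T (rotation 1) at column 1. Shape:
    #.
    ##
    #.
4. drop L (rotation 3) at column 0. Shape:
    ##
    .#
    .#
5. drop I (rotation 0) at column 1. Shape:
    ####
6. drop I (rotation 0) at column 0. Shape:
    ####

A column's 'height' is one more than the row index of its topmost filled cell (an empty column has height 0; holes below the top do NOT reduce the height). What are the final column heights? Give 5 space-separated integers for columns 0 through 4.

Answer: 12 12 12 12 11

Derivation:
Drop 1: Z rot1 at col 2 lands with bottom-row=0; cleared 0 line(s) (total 0); column heights now [0 0 2 3 0], max=3
Drop 2: I rot2 at col 1 lands with bottom-row=3; cleared 0 line(s) (total 0); column heights now [0 4 4 4 4], max=4
Drop 3: T rot1 at col 1 lands with bottom-row=4; cleared 0 line(s) (total 0); column heights now [0 7 6 4 4], max=7
Drop 4: L rot3 at col 0 lands with bottom-row=7; cleared 0 line(s) (total 0); column heights now [10 10 6 4 4], max=10
Drop 5: I rot0 at col 1 lands with bottom-row=10; cleared 0 line(s) (total 0); column heights now [10 11 11 11 11], max=11
Drop 6: I rot0 at col 0 lands with bottom-row=11; cleared 0 line(s) (total 0); column heights now [12 12 12 12 11], max=12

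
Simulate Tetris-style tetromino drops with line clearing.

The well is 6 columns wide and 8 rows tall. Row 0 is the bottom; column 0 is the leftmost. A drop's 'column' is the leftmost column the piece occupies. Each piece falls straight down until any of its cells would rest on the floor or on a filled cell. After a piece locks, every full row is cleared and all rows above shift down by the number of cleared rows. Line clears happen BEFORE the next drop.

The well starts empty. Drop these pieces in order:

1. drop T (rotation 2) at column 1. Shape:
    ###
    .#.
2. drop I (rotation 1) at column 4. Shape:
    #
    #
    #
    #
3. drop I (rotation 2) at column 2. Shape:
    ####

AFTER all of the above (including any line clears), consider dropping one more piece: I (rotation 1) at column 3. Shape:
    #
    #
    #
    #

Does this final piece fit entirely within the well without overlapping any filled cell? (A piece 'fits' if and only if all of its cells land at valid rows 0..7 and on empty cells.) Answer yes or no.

Drop 1: T rot2 at col 1 lands with bottom-row=0; cleared 0 line(s) (total 0); column heights now [0 2 2 2 0 0], max=2
Drop 2: I rot1 at col 4 lands with bottom-row=0; cleared 0 line(s) (total 0); column heights now [0 2 2 2 4 0], max=4
Drop 3: I rot2 at col 2 lands with bottom-row=4; cleared 0 line(s) (total 0); column heights now [0 2 5 5 5 5], max=5
Test piece I rot1 at col 3 (width 1): heights before test = [0 2 5 5 5 5]; fits = False

Answer: no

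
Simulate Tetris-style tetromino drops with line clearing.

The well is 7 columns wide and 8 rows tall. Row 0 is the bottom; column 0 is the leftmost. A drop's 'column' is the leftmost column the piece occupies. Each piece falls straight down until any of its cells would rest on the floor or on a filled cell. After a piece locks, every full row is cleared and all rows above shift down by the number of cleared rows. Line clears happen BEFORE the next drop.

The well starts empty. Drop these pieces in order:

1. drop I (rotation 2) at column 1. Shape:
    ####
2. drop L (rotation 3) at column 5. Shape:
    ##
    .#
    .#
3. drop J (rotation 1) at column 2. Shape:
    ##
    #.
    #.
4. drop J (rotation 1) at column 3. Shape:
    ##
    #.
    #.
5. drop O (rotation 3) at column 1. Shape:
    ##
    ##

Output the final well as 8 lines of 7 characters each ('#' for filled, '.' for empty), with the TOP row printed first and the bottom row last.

Drop 1: I rot2 at col 1 lands with bottom-row=0; cleared 0 line(s) (total 0); column heights now [0 1 1 1 1 0 0], max=1
Drop 2: L rot3 at col 5 lands with bottom-row=0; cleared 0 line(s) (total 0); column heights now [0 1 1 1 1 3 3], max=3
Drop 3: J rot1 at col 2 lands with bottom-row=1; cleared 0 line(s) (total 0); column heights now [0 1 4 4 1 3 3], max=4
Drop 4: J rot1 at col 3 lands with bottom-row=4; cleared 0 line(s) (total 0); column heights now [0 1 4 7 7 3 3], max=7
Drop 5: O rot3 at col 1 lands with bottom-row=4; cleared 0 line(s) (total 0); column heights now [0 6 6 7 7 3 3], max=7

Answer: .......
...##..
.###...
.###...
..##...
..#..##
..#...#
.####.#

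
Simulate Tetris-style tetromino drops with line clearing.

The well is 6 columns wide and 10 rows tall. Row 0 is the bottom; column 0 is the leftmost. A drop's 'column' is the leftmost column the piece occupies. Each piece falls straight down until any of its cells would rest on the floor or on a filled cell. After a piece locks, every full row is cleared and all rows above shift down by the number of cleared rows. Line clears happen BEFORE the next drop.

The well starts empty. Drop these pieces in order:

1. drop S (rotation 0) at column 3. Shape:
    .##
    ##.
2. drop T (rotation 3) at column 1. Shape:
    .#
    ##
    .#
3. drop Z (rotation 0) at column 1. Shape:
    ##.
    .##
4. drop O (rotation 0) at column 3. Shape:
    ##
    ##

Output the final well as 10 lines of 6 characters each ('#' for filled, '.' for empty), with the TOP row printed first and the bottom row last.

Answer: ......
......
......
......
...##.
.####.
..##..
..#...
.##.##
..###.

Derivation:
Drop 1: S rot0 at col 3 lands with bottom-row=0; cleared 0 line(s) (total 0); column heights now [0 0 0 1 2 2], max=2
Drop 2: T rot3 at col 1 lands with bottom-row=0; cleared 0 line(s) (total 0); column heights now [0 2 3 1 2 2], max=3
Drop 3: Z rot0 at col 1 lands with bottom-row=3; cleared 0 line(s) (total 0); column heights now [0 5 5 4 2 2], max=5
Drop 4: O rot0 at col 3 lands with bottom-row=4; cleared 0 line(s) (total 0); column heights now [0 5 5 6 6 2], max=6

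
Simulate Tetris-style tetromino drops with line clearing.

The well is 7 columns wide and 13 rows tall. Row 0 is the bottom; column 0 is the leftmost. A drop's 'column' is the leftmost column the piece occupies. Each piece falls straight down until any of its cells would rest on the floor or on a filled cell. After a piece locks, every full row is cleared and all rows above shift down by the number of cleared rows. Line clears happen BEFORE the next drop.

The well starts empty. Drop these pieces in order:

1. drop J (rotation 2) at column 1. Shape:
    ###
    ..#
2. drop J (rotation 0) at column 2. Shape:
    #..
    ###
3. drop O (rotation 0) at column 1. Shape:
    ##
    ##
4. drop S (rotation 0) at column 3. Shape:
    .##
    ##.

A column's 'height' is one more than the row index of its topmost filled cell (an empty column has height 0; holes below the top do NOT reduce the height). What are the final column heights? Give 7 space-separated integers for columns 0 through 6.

Drop 1: J rot2 at col 1 lands with bottom-row=0; cleared 0 line(s) (total 0); column heights now [0 2 2 2 0 0 0], max=2
Drop 2: J rot0 at col 2 lands with bottom-row=2; cleared 0 line(s) (total 0); column heights now [0 2 4 3 3 0 0], max=4
Drop 3: O rot0 at col 1 lands with bottom-row=4; cleared 0 line(s) (total 0); column heights now [0 6 6 3 3 0 0], max=6
Drop 4: S rot0 at col 3 lands with bottom-row=3; cleared 0 line(s) (total 0); column heights now [0 6 6 4 5 5 0], max=6

Answer: 0 6 6 4 5 5 0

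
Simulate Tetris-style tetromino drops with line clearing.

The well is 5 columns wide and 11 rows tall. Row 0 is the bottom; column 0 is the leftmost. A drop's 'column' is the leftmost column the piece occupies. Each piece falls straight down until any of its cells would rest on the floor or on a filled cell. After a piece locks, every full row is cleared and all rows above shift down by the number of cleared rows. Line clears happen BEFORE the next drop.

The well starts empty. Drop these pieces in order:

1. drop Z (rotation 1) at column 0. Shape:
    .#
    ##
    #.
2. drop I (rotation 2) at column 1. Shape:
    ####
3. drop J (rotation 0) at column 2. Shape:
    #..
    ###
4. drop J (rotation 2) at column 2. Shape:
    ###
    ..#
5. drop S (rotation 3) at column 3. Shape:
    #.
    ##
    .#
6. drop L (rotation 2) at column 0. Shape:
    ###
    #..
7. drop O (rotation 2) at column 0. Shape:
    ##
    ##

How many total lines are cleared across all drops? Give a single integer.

Drop 1: Z rot1 at col 0 lands with bottom-row=0; cleared 0 line(s) (total 0); column heights now [2 3 0 0 0], max=3
Drop 2: I rot2 at col 1 lands with bottom-row=3; cleared 0 line(s) (total 0); column heights now [2 4 4 4 4], max=4
Drop 3: J rot0 at col 2 lands with bottom-row=4; cleared 0 line(s) (total 0); column heights now [2 4 6 5 5], max=6
Drop 4: J rot2 at col 2 lands with bottom-row=5; cleared 0 line(s) (total 0); column heights now [2 4 7 7 7], max=7
Drop 5: S rot3 at col 3 lands with bottom-row=7; cleared 0 line(s) (total 0); column heights now [2 4 7 10 9], max=10
Drop 6: L rot2 at col 0 lands with bottom-row=6; cleared 0 line(s) (total 0); column heights now [8 8 8 10 9], max=10
Drop 7: O rot2 at col 0 lands with bottom-row=8; cleared 0 line(s) (total 0); column heights now [10 10 8 10 9], max=10

Answer: 0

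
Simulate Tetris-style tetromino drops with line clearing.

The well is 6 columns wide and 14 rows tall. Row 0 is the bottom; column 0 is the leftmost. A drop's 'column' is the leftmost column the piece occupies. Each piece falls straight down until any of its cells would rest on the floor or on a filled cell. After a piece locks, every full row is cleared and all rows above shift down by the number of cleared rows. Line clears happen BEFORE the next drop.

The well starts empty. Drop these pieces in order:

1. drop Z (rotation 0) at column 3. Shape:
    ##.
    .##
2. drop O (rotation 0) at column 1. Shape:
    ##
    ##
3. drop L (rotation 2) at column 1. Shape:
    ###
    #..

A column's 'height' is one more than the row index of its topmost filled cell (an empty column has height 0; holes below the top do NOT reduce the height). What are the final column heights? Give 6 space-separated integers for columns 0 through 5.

Drop 1: Z rot0 at col 3 lands with bottom-row=0; cleared 0 line(s) (total 0); column heights now [0 0 0 2 2 1], max=2
Drop 2: O rot0 at col 1 lands with bottom-row=0; cleared 0 line(s) (total 0); column heights now [0 2 2 2 2 1], max=2
Drop 3: L rot2 at col 1 lands with bottom-row=2; cleared 0 line(s) (total 0); column heights now [0 4 4 4 2 1], max=4

Answer: 0 4 4 4 2 1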